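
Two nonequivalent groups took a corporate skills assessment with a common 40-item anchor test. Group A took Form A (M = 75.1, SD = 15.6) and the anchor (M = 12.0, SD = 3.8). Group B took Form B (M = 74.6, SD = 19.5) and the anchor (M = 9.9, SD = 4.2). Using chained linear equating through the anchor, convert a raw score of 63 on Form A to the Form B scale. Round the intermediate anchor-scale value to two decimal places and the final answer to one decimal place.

Form A → anchor (Group A): v = (3.8/15.6)(63 − 75.1) + 12.0 = 9.05
anchor → Form B (Group B): y = (19.5/4.2)(9.05 − 9.9) + 74.6 = 70.7

70.7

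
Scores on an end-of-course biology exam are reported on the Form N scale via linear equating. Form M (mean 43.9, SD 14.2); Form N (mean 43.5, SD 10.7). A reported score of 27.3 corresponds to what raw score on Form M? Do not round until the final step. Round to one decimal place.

22.4

Invert y = (SD_Y/SD_X)(x − M_X) + M_Y:
x = (SD_X/SD_Y)(y − M_Y) + M_X = (14.2/10.7)(27.3 − 43.5) + 43.9
x = 1.327103 × -16.200 + 43.9 = 22.4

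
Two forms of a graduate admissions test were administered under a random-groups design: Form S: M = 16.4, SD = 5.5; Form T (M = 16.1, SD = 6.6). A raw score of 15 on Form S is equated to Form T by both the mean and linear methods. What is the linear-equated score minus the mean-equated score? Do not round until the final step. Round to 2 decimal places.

-0.28

Mean-equated: 15 + (16.1 − 16.4) = 14.70
Linear-equated: (6.6/5.5)(15 − 16.4) + 16.1 = 14.420
Difference = 14.420 − 14.70 = -0.28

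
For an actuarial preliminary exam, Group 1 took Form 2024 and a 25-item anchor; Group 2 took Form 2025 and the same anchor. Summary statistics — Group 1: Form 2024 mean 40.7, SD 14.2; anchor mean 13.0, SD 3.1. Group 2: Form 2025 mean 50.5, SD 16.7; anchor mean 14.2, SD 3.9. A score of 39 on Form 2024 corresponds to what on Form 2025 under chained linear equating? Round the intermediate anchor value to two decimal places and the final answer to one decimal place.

Form 2024 → anchor (Group 1): v = (3.1/14.2)(39 − 40.7) + 13.0 = 12.63
anchor → Form 2025 (Group 2): y = (16.7/3.9)(12.63 − 14.2) + 50.5 = 43.8

43.8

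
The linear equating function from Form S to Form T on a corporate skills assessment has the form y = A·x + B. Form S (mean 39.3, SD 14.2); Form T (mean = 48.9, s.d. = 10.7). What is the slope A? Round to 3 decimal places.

0.754

A = SD_Y / SD_X = 10.7 / 14.2 = 0.754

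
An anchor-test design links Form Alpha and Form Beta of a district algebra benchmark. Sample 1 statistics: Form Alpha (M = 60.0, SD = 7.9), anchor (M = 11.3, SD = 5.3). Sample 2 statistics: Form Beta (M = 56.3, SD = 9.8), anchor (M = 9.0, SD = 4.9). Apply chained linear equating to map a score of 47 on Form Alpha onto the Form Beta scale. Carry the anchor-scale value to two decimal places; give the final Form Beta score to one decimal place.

43.5

Form Alpha → anchor (Sample 1): v = (5.3/7.9)(47 − 60.0) + 11.3 = 2.58
anchor → Form Beta (Sample 2): y = (9.8/4.9)(2.58 − 9.0) + 56.3 = 43.5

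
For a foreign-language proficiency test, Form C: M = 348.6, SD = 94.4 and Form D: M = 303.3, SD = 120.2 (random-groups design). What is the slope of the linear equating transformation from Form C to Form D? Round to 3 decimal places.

A = SD_Y / SD_X = 120.2 / 94.4 = 1.273

1.273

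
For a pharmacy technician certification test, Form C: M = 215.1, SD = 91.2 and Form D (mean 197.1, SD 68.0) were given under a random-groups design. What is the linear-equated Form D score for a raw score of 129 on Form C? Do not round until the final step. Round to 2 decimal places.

132.90

Linear equating: y = (SD_Y/SD_X)(x − M_X) + M_Y
y = (68.0/91.2)(129 − 215.1) + 197.1
y = 0.745614 × -86.1 + 197.1 = -64.1974 + 197.1 = 132.90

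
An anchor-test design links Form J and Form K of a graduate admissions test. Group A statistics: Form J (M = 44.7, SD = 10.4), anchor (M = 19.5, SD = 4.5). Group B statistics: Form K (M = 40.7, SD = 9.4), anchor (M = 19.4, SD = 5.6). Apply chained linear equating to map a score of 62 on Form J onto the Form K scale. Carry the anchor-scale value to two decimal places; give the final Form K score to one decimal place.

53.4

Form J → anchor (Group A): v = (4.5/10.4)(62 − 44.7) + 19.5 = 26.99
anchor → Form K (Group B): y = (9.4/5.6)(26.99 − 19.4) + 40.7 = 53.4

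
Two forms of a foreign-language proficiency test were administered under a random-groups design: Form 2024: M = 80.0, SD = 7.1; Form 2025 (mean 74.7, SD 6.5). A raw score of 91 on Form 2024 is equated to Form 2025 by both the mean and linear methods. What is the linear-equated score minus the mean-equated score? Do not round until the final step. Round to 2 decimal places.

-0.93

Mean-equated: 91 + (74.7 − 80.0) = 85.70
Linear-equated: (6.5/7.1)(91 − 80.0) + 74.7 = 84.770
Difference = 84.770 − 85.70 = -0.93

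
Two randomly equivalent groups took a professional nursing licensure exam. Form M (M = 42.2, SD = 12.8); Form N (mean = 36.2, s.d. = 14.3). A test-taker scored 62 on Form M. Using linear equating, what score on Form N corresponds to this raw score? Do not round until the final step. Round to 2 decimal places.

Linear equating: y = (SD_Y/SD_X)(x − M_X) + M_Y
y = (14.3/12.8)(62 − 42.2) + 36.2
y = 1.117188 × 19.8 + 36.2 = 22.1203 + 36.2 = 58.32

58.32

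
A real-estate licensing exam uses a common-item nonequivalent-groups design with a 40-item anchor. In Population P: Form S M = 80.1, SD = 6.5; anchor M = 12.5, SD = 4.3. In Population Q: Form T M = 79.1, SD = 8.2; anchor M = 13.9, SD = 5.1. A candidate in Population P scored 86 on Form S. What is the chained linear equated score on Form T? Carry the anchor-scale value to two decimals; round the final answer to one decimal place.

83.1

Form S → anchor (Population P): v = (4.3/6.5)(86 − 80.1) + 12.5 = 16.40
anchor → Form T (Population Q): y = (8.2/5.1)(16.40 − 13.9) + 79.1 = 83.1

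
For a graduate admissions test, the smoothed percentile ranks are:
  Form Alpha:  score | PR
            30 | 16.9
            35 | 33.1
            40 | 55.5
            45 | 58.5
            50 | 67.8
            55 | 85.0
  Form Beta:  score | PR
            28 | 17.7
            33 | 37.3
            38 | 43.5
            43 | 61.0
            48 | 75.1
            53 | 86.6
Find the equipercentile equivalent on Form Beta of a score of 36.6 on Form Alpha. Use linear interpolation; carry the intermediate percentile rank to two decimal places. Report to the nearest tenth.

35.4

PR of 36.6 on Form Alpha: 33.1 + (36.6 − 35)/(40 − 35) × (55.5 − 33.1) = 40.27
On Form Beta, PR 40.27 falls between score 33 (PR 37.3) and 38 (PR 43.5).
Interpolate: 33 + (40.27 − 37.3)/(43.5 − 37.3) × (38 − 33) = 35.4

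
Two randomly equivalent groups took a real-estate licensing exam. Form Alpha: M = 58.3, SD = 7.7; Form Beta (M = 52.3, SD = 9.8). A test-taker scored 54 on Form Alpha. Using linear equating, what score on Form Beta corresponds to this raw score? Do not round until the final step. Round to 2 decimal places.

46.83

Linear equating: y = (SD_Y/SD_X)(x − M_X) + M_Y
y = (9.8/7.7)(54 − 58.3) + 52.3
y = 1.272727 × -4.3 + 52.3 = -5.4727 + 52.3 = 46.83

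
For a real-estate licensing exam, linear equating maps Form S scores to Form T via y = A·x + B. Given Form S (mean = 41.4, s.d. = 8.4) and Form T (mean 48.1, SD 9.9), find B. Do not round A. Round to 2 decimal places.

A = SD_Y / SD_X = 9.9 / 8.4 = 1.178571
B = M_Y − A·M_X = 48.1 − 1.178571 × 41.4 = -0.69

-0.69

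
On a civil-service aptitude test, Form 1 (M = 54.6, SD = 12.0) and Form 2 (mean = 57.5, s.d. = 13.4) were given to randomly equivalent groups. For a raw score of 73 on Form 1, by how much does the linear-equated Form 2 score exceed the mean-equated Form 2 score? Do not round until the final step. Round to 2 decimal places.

Mean-equated: 73 + (57.5 − 54.6) = 75.90
Linear-equated: (13.4/12.0)(73 − 54.6) + 57.5 = 78.047
Difference = 78.047 − 75.90 = 2.15

2.15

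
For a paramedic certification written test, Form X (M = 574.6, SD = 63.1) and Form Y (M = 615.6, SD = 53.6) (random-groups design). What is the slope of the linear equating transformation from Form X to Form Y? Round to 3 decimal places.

0.849

A = SD_Y / SD_X = 53.6 / 63.1 = 0.849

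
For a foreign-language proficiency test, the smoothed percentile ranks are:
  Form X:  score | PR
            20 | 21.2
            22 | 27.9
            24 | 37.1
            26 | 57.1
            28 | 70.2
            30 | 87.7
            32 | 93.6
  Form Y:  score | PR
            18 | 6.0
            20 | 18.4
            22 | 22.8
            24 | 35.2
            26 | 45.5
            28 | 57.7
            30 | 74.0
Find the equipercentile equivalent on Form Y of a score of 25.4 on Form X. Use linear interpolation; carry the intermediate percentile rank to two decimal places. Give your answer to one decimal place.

PR of 25.4 on Form X: 37.1 + (25.4 − 24)/(26 − 24) × (57.1 − 37.1) = 51.10
On Form Y, PR 51.10 falls between score 26 (PR 45.5) and 28 (PR 57.7).
Interpolate: 26 + (51.10 − 45.5)/(57.7 − 45.5) × (28 − 26) = 26.9

26.9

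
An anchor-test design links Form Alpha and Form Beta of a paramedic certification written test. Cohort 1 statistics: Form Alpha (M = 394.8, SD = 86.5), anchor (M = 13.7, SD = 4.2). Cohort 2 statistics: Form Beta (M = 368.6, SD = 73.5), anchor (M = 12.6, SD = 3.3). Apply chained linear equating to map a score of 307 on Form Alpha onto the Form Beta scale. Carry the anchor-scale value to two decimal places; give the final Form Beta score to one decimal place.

Form Alpha → anchor (Cohort 1): v = (4.2/86.5)(307 − 394.8) + 13.7 = 9.44
anchor → Form Beta (Cohort 2): y = (73.5/3.3)(9.44 − 12.6) + 368.6 = 298.2

298.2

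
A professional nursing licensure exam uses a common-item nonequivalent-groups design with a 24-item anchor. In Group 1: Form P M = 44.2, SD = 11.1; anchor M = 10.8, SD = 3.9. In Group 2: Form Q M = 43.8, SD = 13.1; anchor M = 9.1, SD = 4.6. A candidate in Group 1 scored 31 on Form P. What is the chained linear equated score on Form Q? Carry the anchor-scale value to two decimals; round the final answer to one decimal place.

Form P → anchor (Group 1): v = (3.9/11.1)(31 − 44.2) + 10.8 = 6.16
anchor → Form Q (Group 2): y = (13.1/4.6)(6.16 − 9.1) + 43.8 = 35.4

35.4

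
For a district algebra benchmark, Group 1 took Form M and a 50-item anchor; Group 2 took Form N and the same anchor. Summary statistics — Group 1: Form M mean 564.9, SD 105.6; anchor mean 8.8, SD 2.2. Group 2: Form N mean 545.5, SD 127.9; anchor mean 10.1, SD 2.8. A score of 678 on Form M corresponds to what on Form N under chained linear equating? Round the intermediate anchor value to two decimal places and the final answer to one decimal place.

Form M → anchor (Group 1): v = (2.2/105.6)(678 − 564.9) + 8.8 = 11.16
anchor → Form N (Group 2): y = (127.9/2.8)(11.16 − 10.1) + 545.5 = 593.9

593.9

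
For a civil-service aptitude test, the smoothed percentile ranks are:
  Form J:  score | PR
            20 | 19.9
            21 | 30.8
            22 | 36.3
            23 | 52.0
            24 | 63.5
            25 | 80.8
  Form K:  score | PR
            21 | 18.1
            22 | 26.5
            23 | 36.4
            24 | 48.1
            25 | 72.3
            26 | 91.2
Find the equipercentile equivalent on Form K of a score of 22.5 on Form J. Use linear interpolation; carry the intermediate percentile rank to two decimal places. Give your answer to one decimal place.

23.7

PR of 22.5 on Form J: 36.3 + (22.5 − 22)/(23 − 22) × (52.0 − 36.3) = 44.15
On Form K, PR 44.15 falls between score 23 (PR 36.4) and 24 (PR 48.1).
Interpolate: 23 + (44.15 − 36.4)/(48.1 − 36.4) × (24 − 23) = 23.7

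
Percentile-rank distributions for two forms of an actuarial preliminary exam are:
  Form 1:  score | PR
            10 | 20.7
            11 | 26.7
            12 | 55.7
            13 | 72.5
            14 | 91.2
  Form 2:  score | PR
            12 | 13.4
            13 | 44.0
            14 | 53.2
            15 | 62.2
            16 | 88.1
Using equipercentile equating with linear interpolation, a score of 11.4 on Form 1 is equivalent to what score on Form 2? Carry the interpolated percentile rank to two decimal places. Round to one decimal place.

12.8

PR of 11.4 on Form 1: 26.7 + (11.4 − 11)/(12 − 11) × (55.7 − 26.7) = 38.30
On Form 2, PR 38.30 falls between score 12 (PR 13.4) and 13 (PR 44.0).
Interpolate: 12 + (38.30 − 13.4)/(44.0 − 13.4) × (13 − 12) = 12.8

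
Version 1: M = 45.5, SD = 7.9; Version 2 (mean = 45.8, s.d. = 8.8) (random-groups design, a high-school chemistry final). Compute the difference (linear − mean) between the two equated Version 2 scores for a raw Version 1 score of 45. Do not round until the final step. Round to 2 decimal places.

-0.06

Mean-equated: 45 + (45.8 − 45.5) = 45.30
Linear-equated: (8.8/7.9)(45 − 45.5) + 45.8 = 45.243
Difference = 45.243 − 45.30 = -0.06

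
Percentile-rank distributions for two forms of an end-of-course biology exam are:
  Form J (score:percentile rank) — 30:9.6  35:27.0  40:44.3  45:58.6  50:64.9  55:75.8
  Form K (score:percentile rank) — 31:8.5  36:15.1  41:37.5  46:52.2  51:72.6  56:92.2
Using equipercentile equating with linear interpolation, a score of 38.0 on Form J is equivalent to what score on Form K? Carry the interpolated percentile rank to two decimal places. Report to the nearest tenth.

41.0

PR of 38.0 on Form J: 27.0 + (38.0 − 35)/(40 − 35) × (44.3 − 27.0) = 37.38
On Form K, PR 37.38 falls between score 36 (PR 15.1) and 41 (PR 37.5).
Interpolate: 36 + (37.38 − 15.1)/(37.5 − 15.1) × (41 − 36) = 41.0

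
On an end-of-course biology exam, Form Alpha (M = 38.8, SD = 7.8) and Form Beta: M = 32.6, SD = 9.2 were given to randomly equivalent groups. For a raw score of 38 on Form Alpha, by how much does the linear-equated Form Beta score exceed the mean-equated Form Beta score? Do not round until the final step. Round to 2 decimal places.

Mean-equated: 38 + (32.6 − 38.8) = 31.80
Linear-equated: (9.2/7.8)(38 − 38.8) + 32.6 = 31.656
Difference = 31.656 − 31.80 = -0.14

-0.14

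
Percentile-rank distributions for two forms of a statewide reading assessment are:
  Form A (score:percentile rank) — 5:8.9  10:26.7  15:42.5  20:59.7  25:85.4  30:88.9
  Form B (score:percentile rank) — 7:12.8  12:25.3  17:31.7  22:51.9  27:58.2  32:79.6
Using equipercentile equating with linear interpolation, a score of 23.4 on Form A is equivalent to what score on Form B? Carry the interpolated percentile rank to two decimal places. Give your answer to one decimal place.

PR of 23.4 on Form A: 59.7 + (23.4 − 20)/(25 − 20) × (85.4 − 59.7) = 77.18
On Form B, PR 77.18 falls between score 27 (PR 58.2) and 32 (PR 79.6).
Interpolate: 27 + (77.18 − 58.2)/(79.6 − 58.2) × (32 − 27) = 31.4

31.4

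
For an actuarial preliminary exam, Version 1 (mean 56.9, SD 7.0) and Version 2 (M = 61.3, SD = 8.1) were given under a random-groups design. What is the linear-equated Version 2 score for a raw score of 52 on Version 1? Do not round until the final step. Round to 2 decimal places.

Linear equating: y = (SD_Y/SD_X)(x − M_X) + M_Y
y = (8.1/7.0)(52 − 56.9) + 61.3
y = 1.157143 × -4.9 + 61.3 = -5.6700 + 61.3 = 55.63

55.63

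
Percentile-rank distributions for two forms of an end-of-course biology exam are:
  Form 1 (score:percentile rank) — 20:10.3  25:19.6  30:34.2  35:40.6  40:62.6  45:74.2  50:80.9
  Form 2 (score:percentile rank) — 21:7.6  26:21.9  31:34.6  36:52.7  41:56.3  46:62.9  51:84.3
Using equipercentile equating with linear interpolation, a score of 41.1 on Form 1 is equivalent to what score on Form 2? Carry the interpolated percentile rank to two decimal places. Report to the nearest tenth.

46.5

PR of 41.1 on Form 1: 62.6 + (41.1 − 40)/(45 − 40) × (74.2 − 62.6) = 65.15
On Form 2, PR 65.15 falls between score 46 (PR 62.9) and 51 (PR 84.3).
Interpolate: 46 + (65.15 − 62.9)/(84.3 − 62.9) × (51 − 46) = 46.5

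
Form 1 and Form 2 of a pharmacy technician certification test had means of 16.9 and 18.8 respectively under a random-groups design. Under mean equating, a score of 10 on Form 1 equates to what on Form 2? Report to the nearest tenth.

Mean equating: y = x + (M_Y − M_X) = 10 + (18.8 − 16.9) = 11.9

11.9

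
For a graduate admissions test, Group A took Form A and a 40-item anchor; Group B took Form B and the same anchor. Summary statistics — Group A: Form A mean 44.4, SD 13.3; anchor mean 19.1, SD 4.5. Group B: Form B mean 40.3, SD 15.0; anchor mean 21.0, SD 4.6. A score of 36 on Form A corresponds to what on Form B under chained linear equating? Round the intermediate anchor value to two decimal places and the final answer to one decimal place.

Form A → anchor (Group A): v = (4.5/13.3)(36 − 44.4) + 19.1 = 16.26
anchor → Form B (Group B): y = (15.0/4.6)(16.26 − 21.0) + 40.3 = 24.8

24.8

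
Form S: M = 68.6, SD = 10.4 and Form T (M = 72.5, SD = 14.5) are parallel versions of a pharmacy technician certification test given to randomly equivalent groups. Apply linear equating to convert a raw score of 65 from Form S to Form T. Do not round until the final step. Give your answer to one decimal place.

67.5

Linear equating: y = (SD_Y/SD_X)(x − M_X) + M_Y
y = (14.5/10.4)(65 − 68.6) + 72.5
y = 1.394231 × -3.6 + 72.5 = -5.0192 + 72.5 = 67.5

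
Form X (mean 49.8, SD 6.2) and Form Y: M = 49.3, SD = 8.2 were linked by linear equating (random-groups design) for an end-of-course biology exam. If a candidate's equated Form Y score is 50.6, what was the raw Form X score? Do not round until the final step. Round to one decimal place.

Invert y = (SD_Y/SD_X)(x − M_X) + M_Y:
x = (SD_X/SD_Y)(y − M_Y) + M_X = (6.2/8.2)(50.6 − 49.3) + 49.8
x = 0.756098 × 1.300 + 49.8 = 50.8

50.8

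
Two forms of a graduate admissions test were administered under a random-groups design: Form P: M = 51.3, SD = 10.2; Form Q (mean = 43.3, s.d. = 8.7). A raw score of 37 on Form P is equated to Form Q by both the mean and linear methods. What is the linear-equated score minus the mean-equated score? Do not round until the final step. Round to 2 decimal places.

Mean-equated: 37 + (43.3 − 51.3) = 29.00
Linear-equated: (8.7/10.2)(37 − 51.3) + 43.3 = 31.103
Difference = 31.103 − 29.00 = 2.10

2.10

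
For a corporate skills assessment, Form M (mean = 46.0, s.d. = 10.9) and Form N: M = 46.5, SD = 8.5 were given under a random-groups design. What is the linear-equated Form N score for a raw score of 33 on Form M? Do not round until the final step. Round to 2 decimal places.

Linear equating: y = (SD_Y/SD_X)(x − M_X) + M_Y
y = (8.5/10.9)(33 − 46.0) + 46.5
y = 0.779817 × -13.0 + 46.5 = -10.1376 + 46.5 = 36.36

36.36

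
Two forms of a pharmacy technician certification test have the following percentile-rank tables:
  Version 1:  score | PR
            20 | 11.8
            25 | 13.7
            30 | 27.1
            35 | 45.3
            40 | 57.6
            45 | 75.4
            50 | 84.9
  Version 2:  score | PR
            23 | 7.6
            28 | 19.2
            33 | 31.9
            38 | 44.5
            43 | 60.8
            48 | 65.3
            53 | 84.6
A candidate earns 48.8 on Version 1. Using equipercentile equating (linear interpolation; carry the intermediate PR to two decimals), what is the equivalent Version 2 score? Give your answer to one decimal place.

52.5

PR of 48.8 on Version 1: 75.4 + (48.8 − 45)/(50 − 45) × (84.9 − 75.4) = 82.62
On Version 2, PR 82.62 falls between score 48 (PR 65.3) and 53 (PR 84.6).
Interpolate: 48 + (82.62 − 65.3)/(84.6 − 65.3) × (53 − 48) = 52.5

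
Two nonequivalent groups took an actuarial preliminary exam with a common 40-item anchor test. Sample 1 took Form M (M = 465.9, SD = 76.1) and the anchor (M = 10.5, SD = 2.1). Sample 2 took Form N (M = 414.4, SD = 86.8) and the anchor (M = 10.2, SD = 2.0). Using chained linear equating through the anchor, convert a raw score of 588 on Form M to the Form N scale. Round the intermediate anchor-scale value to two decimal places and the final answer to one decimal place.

573.7

Form M → anchor (Sample 1): v = (2.1/76.1)(588 − 465.9) + 10.5 = 13.87
anchor → Form N (Sample 2): y = (86.8/2.0)(13.87 − 10.2) + 414.4 = 573.7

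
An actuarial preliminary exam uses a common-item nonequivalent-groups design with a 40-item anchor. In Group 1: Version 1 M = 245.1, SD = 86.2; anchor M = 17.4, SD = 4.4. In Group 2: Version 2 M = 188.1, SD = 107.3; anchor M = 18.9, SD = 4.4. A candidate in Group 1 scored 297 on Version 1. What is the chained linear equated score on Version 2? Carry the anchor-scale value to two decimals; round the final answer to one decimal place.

Version 1 → anchor (Group 1): v = (4.4/86.2)(297 − 245.1) + 17.4 = 20.05
anchor → Version 2 (Group 2): y = (107.3/4.4)(20.05 − 18.9) + 188.1 = 216.1

216.1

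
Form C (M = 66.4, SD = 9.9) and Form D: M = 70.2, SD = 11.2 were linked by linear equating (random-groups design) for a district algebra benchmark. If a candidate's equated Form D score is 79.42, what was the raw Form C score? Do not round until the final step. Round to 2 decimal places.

74.55

Invert y = (SD_Y/SD_X)(x − M_X) + M_Y:
x = (SD_X/SD_Y)(y − M_Y) + M_X = (9.9/11.2)(79.42 − 70.2) + 66.4
x = 0.883929 × 9.220 + 66.4 = 74.55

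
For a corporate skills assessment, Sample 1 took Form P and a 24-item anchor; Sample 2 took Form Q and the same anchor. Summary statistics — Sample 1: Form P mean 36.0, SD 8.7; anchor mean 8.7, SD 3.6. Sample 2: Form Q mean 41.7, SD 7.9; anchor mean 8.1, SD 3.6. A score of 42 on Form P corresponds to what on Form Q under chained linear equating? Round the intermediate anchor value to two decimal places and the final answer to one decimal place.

48.5

Form P → anchor (Sample 1): v = (3.6/8.7)(42 − 36.0) + 8.7 = 11.18
anchor → Form Q (Sample 2): y = (7.9/3.6)(11.18 − 8.1) + 41.7 = 48.5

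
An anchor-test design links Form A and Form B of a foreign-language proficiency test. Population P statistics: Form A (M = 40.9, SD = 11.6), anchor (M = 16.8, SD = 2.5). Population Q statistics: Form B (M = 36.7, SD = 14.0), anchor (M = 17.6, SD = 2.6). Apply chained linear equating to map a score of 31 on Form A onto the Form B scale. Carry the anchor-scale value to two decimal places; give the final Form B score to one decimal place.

20.9

Form A → anchor (Population P): v = (2.5/11.6)(31 − 40.9) + 16.8 = 14.67
anchor → Form B (Population Q): y = (14.0/2.6)(14.67 − 17.6) + 36.7 = 20.9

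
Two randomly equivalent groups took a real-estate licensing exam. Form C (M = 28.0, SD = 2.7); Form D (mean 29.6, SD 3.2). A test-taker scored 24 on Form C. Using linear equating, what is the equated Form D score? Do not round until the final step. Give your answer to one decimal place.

Linear equating: y = (SD_Y/SD_X)(x − M_X) + M_Y
y = (3.2/2.7)(24 − 28.0) + 29.6
y = 1.185185 × -4.0 + 29.6 = -4.7407 + 29.6 = 24.9

24.9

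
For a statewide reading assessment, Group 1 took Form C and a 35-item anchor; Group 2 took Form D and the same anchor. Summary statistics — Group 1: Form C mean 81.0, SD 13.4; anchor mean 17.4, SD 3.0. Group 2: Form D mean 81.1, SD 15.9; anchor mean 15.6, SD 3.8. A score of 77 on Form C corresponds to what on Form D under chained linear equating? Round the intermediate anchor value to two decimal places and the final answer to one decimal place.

84.9

Form C → anchor (Group 1): v = (3.0/13.4)(77 − 81.0) + 17.4 = 16.50
anchor → Form D (Group 2): y = (15.9/3.8)(16.50 − 15.6) + 81.1 = 84.9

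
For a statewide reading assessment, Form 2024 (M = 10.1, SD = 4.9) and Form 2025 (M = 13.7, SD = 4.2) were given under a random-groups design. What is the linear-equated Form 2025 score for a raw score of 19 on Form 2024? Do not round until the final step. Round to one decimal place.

21.3

Linear equating: y = (SD_Y/SD_X)(x − M_X) + M_Y
y = (4.2/4.9)(19 − 10.1) + 13.7
y = 0.857143 × 8.9 + 13.7 = 7.6286 + 13.7 = 21.3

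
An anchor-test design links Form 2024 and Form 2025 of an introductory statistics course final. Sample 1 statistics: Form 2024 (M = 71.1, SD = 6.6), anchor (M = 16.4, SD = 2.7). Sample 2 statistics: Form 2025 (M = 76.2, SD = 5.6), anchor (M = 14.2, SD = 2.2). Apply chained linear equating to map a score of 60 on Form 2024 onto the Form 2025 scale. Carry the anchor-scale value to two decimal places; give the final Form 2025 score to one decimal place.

Form 2024 → anchor (Sample 1): v = (2.7/6.6)(60 − 71.1) + 16.4 = 11.86
anchor → Form 2025 (Sample 2): y = (5.6/2.2)(11.86 − 14.2) + 76.2 = 70.2

70.2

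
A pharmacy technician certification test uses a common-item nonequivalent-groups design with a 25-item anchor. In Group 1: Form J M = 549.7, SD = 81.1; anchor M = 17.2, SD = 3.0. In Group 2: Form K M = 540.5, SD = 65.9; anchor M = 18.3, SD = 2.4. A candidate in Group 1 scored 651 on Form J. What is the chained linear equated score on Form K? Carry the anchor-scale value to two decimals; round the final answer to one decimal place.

613.3

Form J → anchor (Group 1): v = (3.0/81.1)(651 − 549.7) + 17.2 = 20.95
anchor → Form K (Group 2): y = (65.9/2.4)(20.95 − 18.3) + 540.5 = 613.3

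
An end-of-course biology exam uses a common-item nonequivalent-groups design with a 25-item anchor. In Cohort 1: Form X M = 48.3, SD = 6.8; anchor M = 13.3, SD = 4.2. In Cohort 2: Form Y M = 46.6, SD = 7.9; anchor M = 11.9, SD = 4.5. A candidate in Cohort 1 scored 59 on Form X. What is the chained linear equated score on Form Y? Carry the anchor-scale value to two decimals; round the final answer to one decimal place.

Form X → anchor (Cohort 1): v = (4.2/6.8)(59 − 48.3) + 13.3 = 19.91
anchor → Form Y (Cohort 2): y = (7.9/4.5)(19.91 − 11.9) + 46.6 = 60.7

60.7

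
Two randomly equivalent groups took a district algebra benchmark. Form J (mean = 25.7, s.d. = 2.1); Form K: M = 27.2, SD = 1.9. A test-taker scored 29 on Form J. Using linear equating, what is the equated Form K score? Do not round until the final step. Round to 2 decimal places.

Linear equating: y = (SD_Y/SD_X)(x − M_X) + M_Y
y = (1.9/2.1)(29 − 25.7) + 27.2
y = 0.904762 × 3.3 + 27.2 = 2.9857 + 27.2 = 30.19

30.19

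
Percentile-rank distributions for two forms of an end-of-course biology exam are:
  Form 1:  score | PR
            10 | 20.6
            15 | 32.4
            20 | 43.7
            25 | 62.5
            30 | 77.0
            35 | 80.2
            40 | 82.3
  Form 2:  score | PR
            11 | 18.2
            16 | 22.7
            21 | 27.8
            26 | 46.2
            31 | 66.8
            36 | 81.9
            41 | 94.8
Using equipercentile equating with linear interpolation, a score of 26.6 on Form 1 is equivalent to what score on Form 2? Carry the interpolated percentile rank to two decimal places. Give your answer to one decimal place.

31.1

PR of 26.6 on Form 1: 62.5 + (26.6 − 25)/(30 − 25) × (77.0 − 62.5) = 67.14
On Form 2, PR 67.14 falls between score 31 (PR 66.8) and 36 (PR 81.9).
Interpolate: 31 + (67.14 − 66.8)/(81.9 − 66.8) × (36 − 31) = 31.1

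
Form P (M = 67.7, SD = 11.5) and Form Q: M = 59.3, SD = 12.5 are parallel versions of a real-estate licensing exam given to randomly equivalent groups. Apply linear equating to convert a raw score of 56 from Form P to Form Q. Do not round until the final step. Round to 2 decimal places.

46.58

Linear equating: y = (SD_Y/SD_X)(x − M_X) + M_Y
y = (12.5/11.5)(56 − 67.7) + 59.3
y = 1.086957 × -11.7 + 59.3 = -12.7174 + 59.3 = 46.58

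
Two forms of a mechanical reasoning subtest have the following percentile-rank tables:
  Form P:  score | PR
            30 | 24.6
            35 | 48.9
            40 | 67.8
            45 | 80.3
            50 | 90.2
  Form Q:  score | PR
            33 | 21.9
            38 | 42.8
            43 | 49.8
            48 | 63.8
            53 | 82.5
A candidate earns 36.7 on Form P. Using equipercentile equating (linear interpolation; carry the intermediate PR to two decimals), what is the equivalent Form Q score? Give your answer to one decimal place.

45.0

PR of 36.7 on Form P: 48.9 + (36.7 − 35)/(40 − 35) × (67.8 − 48.9) = 55.33
On Form Q, PR 55.33 falls between score 43 (PR 49.8) and 48 (PR 63.8).
Interpolate: 43 + (55.33 − 49.8)/(63.8 − 49.8) × (48 − 43) = 45.0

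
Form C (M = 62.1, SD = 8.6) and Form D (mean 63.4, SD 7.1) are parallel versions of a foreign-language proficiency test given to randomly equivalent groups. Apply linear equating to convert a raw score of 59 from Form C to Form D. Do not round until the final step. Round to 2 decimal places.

60.84

Linear equating: y = (SD_Y/SD_X)(x − M_X) + M_Y
y = (7.1/8.6)(59 − 62.1) + 63.4
y = 0.825581 × -3.1 + 63.4 = -2.5593 + 63.4 = 60.84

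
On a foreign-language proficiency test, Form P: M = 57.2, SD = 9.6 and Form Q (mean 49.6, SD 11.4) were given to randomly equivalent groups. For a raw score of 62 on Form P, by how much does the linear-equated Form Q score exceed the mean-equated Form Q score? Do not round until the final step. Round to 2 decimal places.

Mean-equated: 62 + (49.6 − 57.2) = 54.40
Linear-equated: (11.4/9.6)(62 − 57.2) + 49.6 = 55.300
Difference = 55.300 − 54.40 = 0.90

0.90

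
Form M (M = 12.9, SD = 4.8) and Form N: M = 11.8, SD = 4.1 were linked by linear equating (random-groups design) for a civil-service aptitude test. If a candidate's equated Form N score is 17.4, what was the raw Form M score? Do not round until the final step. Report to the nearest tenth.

19.5

Invert y = (SD_Y/SD_X)(x − M_X) + M_Y:
x = (SD_X/SD_Y)(y − M_Y) + M_X = (4.8/4.1)(17.4 − 11.8) + 12.9
x = 1.170732 × 5.600 + 12.9 = 19.5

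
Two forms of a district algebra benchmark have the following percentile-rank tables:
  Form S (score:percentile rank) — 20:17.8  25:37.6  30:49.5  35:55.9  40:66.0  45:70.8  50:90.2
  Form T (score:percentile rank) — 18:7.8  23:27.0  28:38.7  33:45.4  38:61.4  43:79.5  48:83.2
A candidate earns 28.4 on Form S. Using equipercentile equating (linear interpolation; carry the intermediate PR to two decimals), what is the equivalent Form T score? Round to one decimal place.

PR of 28.4 on Form S: 37.6 + (28.4 − 25)/(30 − 25) × (49.5 − 37.6) = 45.69
On Form T, PR 45.69 falls between score 33 (PR 45.4) and 38 (PR 61.4).
Interpolate: 33 + (45.69 − 45.4)/(61.4 − 45.4) × (38 − 33) = 33.1

33.1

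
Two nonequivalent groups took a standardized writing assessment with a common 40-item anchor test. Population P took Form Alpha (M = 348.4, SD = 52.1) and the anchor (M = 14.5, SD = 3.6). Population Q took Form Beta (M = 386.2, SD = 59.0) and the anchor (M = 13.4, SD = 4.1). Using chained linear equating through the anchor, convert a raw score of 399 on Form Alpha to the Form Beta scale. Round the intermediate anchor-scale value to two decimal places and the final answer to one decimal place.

452.4

Form Alpha → anchor (Population P): v = (3.6/52.1)(399 − 348.4) + 14.5 = 18.00
anchor → Form Beta (Population Q): y = (59.0/4.1)(18.00 − 13.4) + 386.2 = 452.4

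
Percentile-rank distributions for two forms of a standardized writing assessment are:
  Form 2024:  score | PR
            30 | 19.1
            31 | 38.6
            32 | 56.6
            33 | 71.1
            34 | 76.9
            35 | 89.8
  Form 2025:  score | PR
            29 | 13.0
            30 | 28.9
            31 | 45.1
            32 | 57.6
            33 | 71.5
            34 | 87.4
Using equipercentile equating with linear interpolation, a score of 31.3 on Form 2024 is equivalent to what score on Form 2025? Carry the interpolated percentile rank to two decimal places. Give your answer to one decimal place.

PR of 31.3 on Form 2024: 38.6 + (31.3 − 31)/(32 − 31) × (56.6 − 38.6) = 44.00
On Form 2025, PR 44.00 falls between score 30 (PR 28.9) and 31 (PR 45.1).
Interpolate: 30 + (44.00 − 28.9)/(45.1 − 28.9) × (31 − 30) = 30.9

30.9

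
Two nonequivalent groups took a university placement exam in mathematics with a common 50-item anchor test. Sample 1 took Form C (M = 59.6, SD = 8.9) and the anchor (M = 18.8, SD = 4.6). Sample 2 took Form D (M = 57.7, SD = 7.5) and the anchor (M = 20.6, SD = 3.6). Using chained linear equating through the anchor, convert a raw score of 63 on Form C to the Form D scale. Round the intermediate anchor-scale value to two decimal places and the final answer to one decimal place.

57.6

Form C → anchor (Sample 1): v = (4.6/8.9)(63 − 59.6) + 18.8 = 20.56
anchor → Form D (Sample 2): y = (7.5/3.6)(20.56 − 20.6) + 57.7 = 57.6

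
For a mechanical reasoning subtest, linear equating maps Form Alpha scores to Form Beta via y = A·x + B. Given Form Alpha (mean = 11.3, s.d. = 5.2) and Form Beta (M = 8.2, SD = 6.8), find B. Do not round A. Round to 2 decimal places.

-6.58

A = SD_Y / SD_X = 6.8 / 5.2 = 1.307692
B = M_Y − A·M_X = 8.2 − 1.307692 × 11.3 = -6.58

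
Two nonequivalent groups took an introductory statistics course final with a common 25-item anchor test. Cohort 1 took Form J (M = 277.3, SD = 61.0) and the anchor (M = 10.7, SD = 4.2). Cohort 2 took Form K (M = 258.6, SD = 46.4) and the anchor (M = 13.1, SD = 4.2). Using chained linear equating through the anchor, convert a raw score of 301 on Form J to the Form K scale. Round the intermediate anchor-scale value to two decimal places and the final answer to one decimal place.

250.1

Form J → anchor (Cohort 1): v = (4.2/61.0)(301 − 277.3) + 10.7 = 12.33
anchor → Form K (Cohort 2): y = (46.4/4.2)(12.33 − 13.1) + 258.6 = 250.1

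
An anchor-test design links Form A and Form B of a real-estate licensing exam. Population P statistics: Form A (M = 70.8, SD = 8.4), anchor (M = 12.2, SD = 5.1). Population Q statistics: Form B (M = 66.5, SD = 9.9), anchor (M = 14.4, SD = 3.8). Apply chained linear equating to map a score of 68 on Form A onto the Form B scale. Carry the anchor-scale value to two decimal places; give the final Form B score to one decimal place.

56.3

Form A → anchor (Population P): v = (5.1/8.4)(68 − 70.8) + 12.2 = 10.50
anchor → Form B (Population Q): y = (9.9/3.8)(10.50 − 14.4) + 66.5 = 56.3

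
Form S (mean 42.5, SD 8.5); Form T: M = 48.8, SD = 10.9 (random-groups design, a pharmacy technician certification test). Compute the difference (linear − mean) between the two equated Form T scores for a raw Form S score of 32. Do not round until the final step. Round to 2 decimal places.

Mean-equated: 32 + (48.8 − 42.5) = 38.30
Linear-equated: (10.9/8.5)(32 − 42.5) + 48.8 = 35.335
Difference = 35.335 − 38.30 = -2.96

-2.96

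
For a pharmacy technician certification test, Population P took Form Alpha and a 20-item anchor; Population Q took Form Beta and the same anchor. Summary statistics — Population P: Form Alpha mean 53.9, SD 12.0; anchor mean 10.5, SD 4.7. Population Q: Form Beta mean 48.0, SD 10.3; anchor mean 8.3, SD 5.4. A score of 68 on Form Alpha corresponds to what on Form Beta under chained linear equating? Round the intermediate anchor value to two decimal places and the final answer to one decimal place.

Form Alpha → anchor (Population P): v = (4.7/12.0)(68 − 53.9) + 10.5 = 16.02
anchor → Form Beta (Population Q): y = (10.3/5.4)(16.02 − 8.3) + 48.0 = 62.7

62.7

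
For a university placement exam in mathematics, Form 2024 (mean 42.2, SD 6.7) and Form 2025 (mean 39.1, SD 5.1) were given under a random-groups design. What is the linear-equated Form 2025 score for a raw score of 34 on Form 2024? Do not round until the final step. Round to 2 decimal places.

Linear equating: y = (SD_Y/SD_X)(x − M_X) + M_Y
y = (5.1/6.7)(34 − 42.2) + 39.1
y = 0.761194 × -8.2 + 39.1 = -6.2418 + 39.1 = 32.86

32.86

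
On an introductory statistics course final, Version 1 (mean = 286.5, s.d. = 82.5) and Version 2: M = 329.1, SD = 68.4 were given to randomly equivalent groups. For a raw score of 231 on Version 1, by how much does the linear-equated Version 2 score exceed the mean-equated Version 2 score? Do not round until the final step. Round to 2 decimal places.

Mean-equated: 231 + (329.1 − 286.5) = 273.60
Linear-equated: (68.4/82.5)(231 − 286.5) + 329.1 = 283.085
Difference = 283.085 − 273.60 = 9.49

9.49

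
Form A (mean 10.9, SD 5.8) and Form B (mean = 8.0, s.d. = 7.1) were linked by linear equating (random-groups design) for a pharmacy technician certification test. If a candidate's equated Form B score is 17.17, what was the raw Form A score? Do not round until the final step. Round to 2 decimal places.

Invert y = (SD_Y/SD_X)(x − M_X) + M_Y:
x = (SD_X/SD_Y)(y − M_Y) + M_X = (5.8/7.1)(17.17 − 8.0) + 10.9
x = 0.816901 × 9.170 + 10.9 = 18.39

18.39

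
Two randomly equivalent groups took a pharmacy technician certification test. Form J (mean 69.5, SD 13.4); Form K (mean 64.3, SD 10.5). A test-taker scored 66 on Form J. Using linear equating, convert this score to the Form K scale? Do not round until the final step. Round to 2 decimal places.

61.56

Linear equating: y = (SD_Y/SD_X)(x − M_X) + M_Y
y = (10.5/13.4)(66 − 69.5) + 64.3
y = 0.783582 × -3.5 + 64.3 = -2.7425 + 64.3 = 61.56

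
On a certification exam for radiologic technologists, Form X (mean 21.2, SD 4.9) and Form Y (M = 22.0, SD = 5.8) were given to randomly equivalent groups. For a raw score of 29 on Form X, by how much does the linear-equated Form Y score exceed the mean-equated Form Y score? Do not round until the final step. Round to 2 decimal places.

1.43

Mean-equated: 29 + (22.0 − 21.2) = 29.80
Linear-equated: (5.8/4.9)(29 − 21.2) + 22.0 = 31.233
Difference = 31.233 − 29.80 = 1.43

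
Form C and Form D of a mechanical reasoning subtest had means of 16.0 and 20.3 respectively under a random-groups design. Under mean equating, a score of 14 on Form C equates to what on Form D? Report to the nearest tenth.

Mean equating: y = x + (M_Y − M_X) = 14 + (20.3 − 16.0) = 18.3

18.3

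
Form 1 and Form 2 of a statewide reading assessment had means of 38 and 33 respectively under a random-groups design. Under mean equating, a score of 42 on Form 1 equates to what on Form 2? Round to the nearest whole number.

37

Mean equating: y = x + (M_Y − M_X) = 42 + (33 − 38) = 37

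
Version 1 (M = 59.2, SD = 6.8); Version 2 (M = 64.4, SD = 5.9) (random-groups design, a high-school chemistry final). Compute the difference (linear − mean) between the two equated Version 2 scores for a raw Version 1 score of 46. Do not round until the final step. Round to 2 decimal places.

1.75

Mean-equated: 46 + (64.4 − 59.2) = 51.20
Linear-equated: (5.9/6.8)(46 − 59.2) + 64.4 = 52.947
Difference = 52.947 − 51.20 = 1.75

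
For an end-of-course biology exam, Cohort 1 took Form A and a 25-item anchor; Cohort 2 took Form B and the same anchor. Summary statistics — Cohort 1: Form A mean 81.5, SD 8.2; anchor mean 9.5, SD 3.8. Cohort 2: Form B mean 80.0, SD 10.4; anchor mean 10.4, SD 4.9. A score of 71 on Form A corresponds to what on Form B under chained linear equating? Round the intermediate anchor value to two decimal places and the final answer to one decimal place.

Form A → anchor (Cohort 1): v = (3.8/8.2)(71 − 81.5) + 9.5 = 4.63
anchor → Form B (Cohort 2): y = (10.4/4.9)(4.63 − 10.4) + 80.0 = 67.8

67.8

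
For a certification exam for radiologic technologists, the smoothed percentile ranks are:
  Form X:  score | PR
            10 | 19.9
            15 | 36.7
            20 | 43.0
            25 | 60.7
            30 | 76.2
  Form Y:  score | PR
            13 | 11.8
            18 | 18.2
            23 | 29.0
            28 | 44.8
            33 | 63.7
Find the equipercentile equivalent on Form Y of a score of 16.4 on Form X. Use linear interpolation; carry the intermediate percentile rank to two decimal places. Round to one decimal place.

26.0

PR of 16.4 on Form X: 36.7 + (16.4 − 15)/(20 − 15) × (43.0 − 36.7) = 38.46
On Form Y, PR 38.46 falls between score 23 (PR 29.0) and 28 (PR 44.8).
Interpolate: 23 + (38.46 − 29.0)/(44.8 − 29.0) × (28 − 23) = 26.0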